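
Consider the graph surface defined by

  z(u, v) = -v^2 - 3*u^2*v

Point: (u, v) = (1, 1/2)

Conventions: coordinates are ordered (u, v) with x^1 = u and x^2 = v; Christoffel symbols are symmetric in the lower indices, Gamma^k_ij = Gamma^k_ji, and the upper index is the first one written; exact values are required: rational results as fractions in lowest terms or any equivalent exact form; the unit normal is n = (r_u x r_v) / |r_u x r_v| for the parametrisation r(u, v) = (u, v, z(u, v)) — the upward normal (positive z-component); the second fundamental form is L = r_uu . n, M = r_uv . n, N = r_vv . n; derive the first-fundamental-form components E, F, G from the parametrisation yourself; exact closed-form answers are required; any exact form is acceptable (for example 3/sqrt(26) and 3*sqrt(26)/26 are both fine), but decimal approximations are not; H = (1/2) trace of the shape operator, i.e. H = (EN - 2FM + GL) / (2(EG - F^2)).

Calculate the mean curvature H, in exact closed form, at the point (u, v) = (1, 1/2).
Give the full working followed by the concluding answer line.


z_u = -3, z_v = -4, z_uu = -3, z_uv = -6, z_vv = -2
E = 10, F = 12, G = 17; answer radicand W^2 = 26
unnormalised second-form numerators: l = -3, m = -6, n = -2; L = l/sqrt(26), and similarly M = m/sqrt(W^2), N = n/sqrt(W^2)
H = (E*n - 2*F*m + G*l) / (2*(EG - F^2)*sqrt(W^2)); E*n - 2*F*m + G*l = 73, EG - F^2 = 26, so H = (73/52)/sqrt(26)

Answer: H = 73*sqrt(26)/1352


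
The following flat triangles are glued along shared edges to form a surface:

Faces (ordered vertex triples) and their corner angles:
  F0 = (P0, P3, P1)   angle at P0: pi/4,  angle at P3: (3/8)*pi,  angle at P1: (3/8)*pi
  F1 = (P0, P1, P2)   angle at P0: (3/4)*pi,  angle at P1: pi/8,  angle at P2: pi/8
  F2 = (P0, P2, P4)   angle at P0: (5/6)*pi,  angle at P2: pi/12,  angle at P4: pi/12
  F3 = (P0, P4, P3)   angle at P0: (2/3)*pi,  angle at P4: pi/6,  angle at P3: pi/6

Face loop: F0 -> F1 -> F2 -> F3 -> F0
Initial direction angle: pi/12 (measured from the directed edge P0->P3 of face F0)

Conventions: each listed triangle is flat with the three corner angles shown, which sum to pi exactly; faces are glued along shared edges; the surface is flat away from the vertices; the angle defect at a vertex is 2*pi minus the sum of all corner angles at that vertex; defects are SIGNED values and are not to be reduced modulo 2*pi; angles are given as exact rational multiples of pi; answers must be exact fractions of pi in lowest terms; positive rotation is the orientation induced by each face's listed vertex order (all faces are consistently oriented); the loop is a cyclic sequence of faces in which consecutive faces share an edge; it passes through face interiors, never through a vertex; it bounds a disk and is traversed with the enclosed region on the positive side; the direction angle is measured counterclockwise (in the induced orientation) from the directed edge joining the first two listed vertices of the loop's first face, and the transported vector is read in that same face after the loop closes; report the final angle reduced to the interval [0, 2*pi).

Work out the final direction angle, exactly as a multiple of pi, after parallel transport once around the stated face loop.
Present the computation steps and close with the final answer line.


enclosed vertex P0: corner angles sum to (5/2)*pi, defect = 2*pi - (5/2)*pi = -pi/2
by Gauss-Bonnet the loop rotates the vector by the enclosed defect sum (positive orientation, mod 2*pi)
final angle = pi/12 - pi/2 = (19/12)*pi (mod 2*pi)

Answer: final direction angle = (19/12)*pi


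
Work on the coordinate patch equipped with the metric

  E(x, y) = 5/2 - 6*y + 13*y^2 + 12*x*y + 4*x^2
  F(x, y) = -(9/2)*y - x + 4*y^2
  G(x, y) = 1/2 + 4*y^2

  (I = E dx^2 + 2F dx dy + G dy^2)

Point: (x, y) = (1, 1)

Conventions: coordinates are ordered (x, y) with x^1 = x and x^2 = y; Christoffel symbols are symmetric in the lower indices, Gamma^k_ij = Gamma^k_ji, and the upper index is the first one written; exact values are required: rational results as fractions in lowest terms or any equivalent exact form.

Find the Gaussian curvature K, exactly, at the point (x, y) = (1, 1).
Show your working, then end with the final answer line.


E = 51/2, F = -3/2, G = 9/2, EG - F^2 = 225/2 at the point
E_x = 20, E_y = 32, F_x = -1, F_y = 7/2, G_x = 0, G_y = 8
E_yy = 26, F_xy = 0, G_xx = 0
Using the Brioschi determinant formula for K from the metric derivatives:
M1 = [[-E_yy/2 + F_xy - G_xx/2, E_x/2, F_x - E_y/2], [F_y - G_x/2, E, F], [G_y/2, F, G]] = [[-13, 10, -17], [7/2, 51/2, -3/2], [4, -3/2, 9/2]]; det M1 = 573/4
M2 = [[0, E_y/2, G_x/2], [E_y/2, E, F], [G_x/2, F, G]] = [[0, 16, 0], [16, 51/2, -3/2], [0, -3/2, 9/2]]; det M2 = -1152
det M1 - det M2 = 5181/4; K = 5181/4 / (225/2)^2 = 1727/16875

Answer: K = 1727/16875


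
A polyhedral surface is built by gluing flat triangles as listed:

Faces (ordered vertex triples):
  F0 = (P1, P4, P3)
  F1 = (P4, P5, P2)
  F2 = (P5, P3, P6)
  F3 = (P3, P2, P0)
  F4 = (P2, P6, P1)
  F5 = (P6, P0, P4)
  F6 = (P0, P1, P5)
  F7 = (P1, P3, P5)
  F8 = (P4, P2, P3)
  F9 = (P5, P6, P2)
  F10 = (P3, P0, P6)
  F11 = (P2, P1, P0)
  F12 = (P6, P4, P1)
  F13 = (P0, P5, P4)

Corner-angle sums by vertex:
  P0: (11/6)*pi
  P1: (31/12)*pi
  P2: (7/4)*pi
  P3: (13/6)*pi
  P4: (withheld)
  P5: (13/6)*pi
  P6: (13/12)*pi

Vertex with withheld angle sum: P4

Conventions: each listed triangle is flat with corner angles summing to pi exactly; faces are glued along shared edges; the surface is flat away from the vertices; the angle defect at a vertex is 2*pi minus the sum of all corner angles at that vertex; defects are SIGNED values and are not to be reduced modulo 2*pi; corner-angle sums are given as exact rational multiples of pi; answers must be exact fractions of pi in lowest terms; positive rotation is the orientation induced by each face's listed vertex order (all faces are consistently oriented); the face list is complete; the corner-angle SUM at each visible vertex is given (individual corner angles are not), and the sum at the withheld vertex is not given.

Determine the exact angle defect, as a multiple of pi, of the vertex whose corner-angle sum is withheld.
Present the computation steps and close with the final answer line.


V = 7, E = 21, F = 14; chi = V - E + F = 0
Gauss-Bonnet: total defect = 2*pi*chi = 0; visible defects sum to (5/12)*pi

Answer: defect(P4) = (-5/12)*pi


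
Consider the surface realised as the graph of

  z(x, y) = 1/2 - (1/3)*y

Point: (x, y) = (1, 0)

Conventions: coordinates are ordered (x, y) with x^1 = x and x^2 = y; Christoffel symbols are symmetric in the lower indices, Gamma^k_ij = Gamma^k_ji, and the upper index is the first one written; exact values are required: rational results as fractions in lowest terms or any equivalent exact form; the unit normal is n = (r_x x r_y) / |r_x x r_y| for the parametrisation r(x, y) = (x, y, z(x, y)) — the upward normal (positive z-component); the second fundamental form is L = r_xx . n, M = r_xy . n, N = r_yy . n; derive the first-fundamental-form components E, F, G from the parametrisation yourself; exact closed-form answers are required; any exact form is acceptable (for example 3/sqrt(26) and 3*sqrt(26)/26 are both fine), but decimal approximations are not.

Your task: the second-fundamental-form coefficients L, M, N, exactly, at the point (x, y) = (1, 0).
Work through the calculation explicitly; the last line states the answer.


z_x = 0, z_y = -1/3, z_xx = 0, z_xy = 0, z_yy = 0
E = 1, F = 0, G = 10/9; answer radicand W^2 = 10/9
unnormalised second-form numerators: l = 0, m = 0, n = 0; L = l/sqrt(10/9), and similarly M = m/sqrt(W^2), N = n/sqrt(W^2)

Answer: L = 0, M = 0, N = 0


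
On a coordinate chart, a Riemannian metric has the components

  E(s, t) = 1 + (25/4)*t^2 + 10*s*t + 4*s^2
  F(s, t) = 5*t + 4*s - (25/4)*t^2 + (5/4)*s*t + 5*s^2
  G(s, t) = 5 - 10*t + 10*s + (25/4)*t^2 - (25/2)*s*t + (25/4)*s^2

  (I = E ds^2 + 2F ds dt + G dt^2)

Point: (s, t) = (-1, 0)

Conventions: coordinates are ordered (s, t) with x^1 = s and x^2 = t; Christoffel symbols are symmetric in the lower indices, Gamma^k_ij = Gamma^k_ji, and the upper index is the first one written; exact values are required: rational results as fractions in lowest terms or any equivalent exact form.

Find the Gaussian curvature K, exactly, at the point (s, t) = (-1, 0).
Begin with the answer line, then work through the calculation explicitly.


Answer: K = -20/49

E = 5, F = 1, G = 5/4, EG - F^2 = 21/4 at the point
E_s = -8, E_t = -10, F_s = -6, F_t = 15/4, G_s = -5/2, G_t = 5/2
E_tt = 25/2, F_st = 5/4, G_ss = 25/2
Brioschi: K = (det M1 - det M2) / (EG - F^2)^2 with the standard first/second-derivative matrices M1, M2.
M1 = [[-E_tt/2 + F_st - G_ss/2, E_s/2, F_s - E_t/2], [F_t - G_s/2, E, F], [G_t/2, F, G]] = [[-45/4, -4, -1], [5, 5, 1], [5/4, 1, 5/4]]; det M1 = -605/16
M2 = [[0, E_t/2, G_s/2], [E_t/2, E, F], [G_s/2, F, G]] = [[0, -5, -5/4], [-5, 5, 1], [-5/4, 1, 5/4]]; det M2 = -425/16
det M1 - det M2 = -45/4; K = -45/4 / (21/4)^2 = -20/49


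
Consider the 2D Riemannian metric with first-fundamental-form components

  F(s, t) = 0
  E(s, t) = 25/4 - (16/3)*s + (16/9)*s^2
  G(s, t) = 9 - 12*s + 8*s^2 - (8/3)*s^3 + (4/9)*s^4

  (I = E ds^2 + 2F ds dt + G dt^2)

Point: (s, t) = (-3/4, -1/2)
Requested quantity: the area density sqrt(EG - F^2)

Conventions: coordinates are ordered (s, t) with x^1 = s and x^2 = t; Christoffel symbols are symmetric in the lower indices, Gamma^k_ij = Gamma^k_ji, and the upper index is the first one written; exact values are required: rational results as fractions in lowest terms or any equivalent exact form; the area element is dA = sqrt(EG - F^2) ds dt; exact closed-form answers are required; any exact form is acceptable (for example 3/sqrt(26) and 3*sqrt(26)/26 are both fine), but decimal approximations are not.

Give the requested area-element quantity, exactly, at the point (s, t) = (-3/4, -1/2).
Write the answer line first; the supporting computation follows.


Answer: sqrt(EG - F^2) = 117*sqrt(5)/16

E = 45/4, F = 0, G = 1521/64; EG - F^2 = 68445/256


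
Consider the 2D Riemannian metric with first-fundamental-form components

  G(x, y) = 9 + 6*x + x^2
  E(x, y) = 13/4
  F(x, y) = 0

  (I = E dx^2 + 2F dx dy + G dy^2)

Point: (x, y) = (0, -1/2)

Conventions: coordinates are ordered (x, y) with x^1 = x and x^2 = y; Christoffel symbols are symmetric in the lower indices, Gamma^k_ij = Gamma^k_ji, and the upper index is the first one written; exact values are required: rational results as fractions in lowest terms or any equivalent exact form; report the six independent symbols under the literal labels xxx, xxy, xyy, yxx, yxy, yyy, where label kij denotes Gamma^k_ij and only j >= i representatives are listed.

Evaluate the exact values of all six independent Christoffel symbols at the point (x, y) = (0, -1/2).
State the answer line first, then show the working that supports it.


Answer: Gamma_xxx = 0, Gamma_xxy = 0, Gamma_xyy = -12/13, Gamma_yxx = 0, Gamma_yxy = 1/3, Gamma_yyy = 0

E = 13/4, F = 0, G = 9 at the point
E_x = 0, E_y = 0, F_x = 0, F_y = 0, G_x = 6, G_y = 0
EG - F^2 = 117/4;  g^inv = (4/117) * [[9, 0], [0, 13/4]]
first-kind symbols [ij,l] = (1/2)(d_i g_jl + d_j g_il - d_l g_ij): [xx,x] = E_x/2 = 0, [xx,y] = F_x - E_y/2 = 0, [xy,x] = E_y/2 = 0, [xy,y] = G_x/2 = 3, [yy,x] = F_y - G_x/2 = -3, [yy,y] = G_y/2 = 0
Gamma^x_ij = (G*[ij,x] - F*[ij,y])/(EG - F^2), Gamma^y_ij = (E*[ij,y] - F*[ij,x])/(EG - F^2)


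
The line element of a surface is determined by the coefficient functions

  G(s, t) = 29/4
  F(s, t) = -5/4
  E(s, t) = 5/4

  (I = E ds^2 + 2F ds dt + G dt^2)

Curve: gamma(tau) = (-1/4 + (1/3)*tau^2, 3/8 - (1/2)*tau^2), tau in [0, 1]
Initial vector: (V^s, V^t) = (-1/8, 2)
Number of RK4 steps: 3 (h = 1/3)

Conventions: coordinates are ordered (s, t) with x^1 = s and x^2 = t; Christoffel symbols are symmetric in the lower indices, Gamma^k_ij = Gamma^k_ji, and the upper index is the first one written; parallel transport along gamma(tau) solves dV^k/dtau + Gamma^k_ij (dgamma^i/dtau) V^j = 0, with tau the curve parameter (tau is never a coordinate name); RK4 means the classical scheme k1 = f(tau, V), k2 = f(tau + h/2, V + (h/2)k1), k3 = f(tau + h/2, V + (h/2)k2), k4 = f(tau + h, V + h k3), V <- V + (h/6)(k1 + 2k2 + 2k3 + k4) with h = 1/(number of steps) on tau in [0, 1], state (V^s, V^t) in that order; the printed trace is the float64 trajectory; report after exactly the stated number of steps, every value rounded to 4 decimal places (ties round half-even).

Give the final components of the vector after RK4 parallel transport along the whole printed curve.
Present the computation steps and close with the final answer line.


gamma'(tau) = ((2/3)*tau, -tau); f(tau, V)^k = -Gamma^k_ij(gamma(tau)) gamma'^i(tau) V^j; h = 1/3; intermediate values shown to 6 dp
curve data and Christoffel symbols at the stage parameters:
  tau = 0.000000: gamma = (-0.250000, 0.375000), gamma' = (0.000000, 0.000000); Gamma_sss = 0.000000, Gamma_sst = 0.000000, Gamma_stt = 0.000000, Gamma_tss = 0.000000, Gamma_tst = 0.000000, Gamma_ttt = 0.000000
  tau = 0.166667: gamma = (-0.240741, 0.361111), gamma' = (0.111111, -0.166667); Gamma_sss = 0.000000, Gamma_sst = 0.000000, Gamma_stt = 0.000000, Gamma_tss = 0.000000, Gamma_tst = 0.000000, Gamma_ttt = 0.000000
  tau = 0.333333: gamma = (-0.212963, 0.319444), gamma' = (0.222222, -0.333333); Gamma_sss = 0.000000, Gamma_sst = 0.000000, Gamma_stt = 0.000000, Gamma_tss = 0.000000, Gamma_tst = 0.000000, Gamma_ttt = 0.000000
  tau = 0.500000: gamma = (-0.166667, 0.250000), gamma' = (0.333333, -0.500000); Gamma_sss = 0.000000, Gamma_sst = 0.000000, Gamma_stt = 0.000000, Gamma_tss = 0.000000, Gamma_tst = 0.000000, Gamma_ttt = 0.000000
  tau = 0.666667: gamma = (-0.101852, 0.152778), gamma' = (0.444444, -0.666667); Gamma_sss = 0.000000, Gamma_sst = 0.000000, Gamma_stt = 0.000000, Gamma_tss = 0.000000, Gamma_tst = 0.000000, Gamma_ttt = 0.000000
  tau = 0.833333: gamma = (-0.018519, 0.027778), gamma' = (0.555556, -0.833333); Gamma_sss = 0.000000, Gamma_sst = 0.000000, Gamma_stt = 0.000000, Gamma_tss = 0.000000, Gamma_tst = 0.000000, Gamma_ttt = 0.000000
  tau = 1.000000: gamma = (0.083333, -0.125000), gamma' = (0.666667, -1.000000); Gamma_sss = 0.000000, Gamma_sst = 0.000000, Gamma_stt = 0.000000, Gamma_tss = 0.000000, Gamma_tst = 0.000000, Gamma_ttt = 0.000000
step 0: V^s = -0.1250, V^t = 2.0000
step 1: k1 = (0.000000, 0.000000), k2 = (0.000000, 0.000000), k3 = (0.000000, 0.000000), k4 = (0.000000, 0.000000); V <- V + (h/6)(k1 + 2k2 + 2k3 + k4): V^s = -0.1250, V^t = 2.0000
step 2: k1 = (0.000000, 0.000000), k2 = (0.000000, 0.000000), k3 = (0.000000, 0.000000), k4 = (0.000000, 0.000000); V <- V + (h/6)(k1 + 2k2 + 2k3 + k4): V^s = -0.1250, V^t = 2.0000
step 3: k1 = (0.000000, 0.000000), k2 = (0.000000, 0.000000), k3 = (0.000000, 0.000000), k4 = (0.000000, 0.000000); V <- V + (h/6)(k1 + 2k2 + 2k3 + k4): V^s = -0.1250, V^t = 2.0000

Answer: V^s = -0.1250, V^t = 2.0000


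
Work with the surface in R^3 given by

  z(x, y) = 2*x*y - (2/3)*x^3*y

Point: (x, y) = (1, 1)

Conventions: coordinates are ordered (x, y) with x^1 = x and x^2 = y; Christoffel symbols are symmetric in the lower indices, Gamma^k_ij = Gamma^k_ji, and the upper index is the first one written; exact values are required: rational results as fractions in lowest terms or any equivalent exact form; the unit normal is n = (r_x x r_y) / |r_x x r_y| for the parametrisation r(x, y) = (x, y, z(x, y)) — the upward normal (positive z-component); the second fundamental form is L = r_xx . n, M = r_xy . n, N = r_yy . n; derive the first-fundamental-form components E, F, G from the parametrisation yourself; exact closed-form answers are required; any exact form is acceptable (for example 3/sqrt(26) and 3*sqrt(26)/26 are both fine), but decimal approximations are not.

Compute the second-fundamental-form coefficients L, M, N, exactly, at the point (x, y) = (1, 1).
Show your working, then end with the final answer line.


z_x = 0, z_y = 4/3, z_xx = -4, z_xy = 0, z_yy = 0
E = 1, F = 0, G = 25/9; answer radicand W^2 = 25/9
unnormalised second-form numerators: l = -4, m = 0, n = 0; L = l/sqrt(25/9), and similarly M = m/sqrt(W^2), N = n/sqrt(W^2)

Answer: L = -12/5, M = 0, N = 0


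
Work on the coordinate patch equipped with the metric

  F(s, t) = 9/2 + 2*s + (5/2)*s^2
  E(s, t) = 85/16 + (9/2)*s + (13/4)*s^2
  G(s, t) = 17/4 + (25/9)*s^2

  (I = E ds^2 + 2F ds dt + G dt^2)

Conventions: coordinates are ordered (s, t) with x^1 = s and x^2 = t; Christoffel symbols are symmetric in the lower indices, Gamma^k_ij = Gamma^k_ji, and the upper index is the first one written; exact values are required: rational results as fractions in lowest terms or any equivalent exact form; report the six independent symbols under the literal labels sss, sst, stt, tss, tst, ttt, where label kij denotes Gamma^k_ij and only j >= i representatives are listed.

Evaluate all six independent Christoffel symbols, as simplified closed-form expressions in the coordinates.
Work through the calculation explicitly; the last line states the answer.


E = 85/16 + (9/2)*s + (13/4)*s^2; F = 9/2 + 2*s + (5/2)*s^2; G = 17/4 + (25/9)*s^2
Gamma^k_ij = (1/2) g^{kl} (d_i g_jl + d_j g_il - d_l g_ij), with g^inv = (1/(EG-F^2)) [[G, -F], [-F, E]]
first partials: E_s = 9/2 + (13/2)*s, E_t = 0, F_s = 2 + 5*s, F_t = 0, G_s = (50/9)*s, G_t = 0
D = EG - F^2 = 149/64 + (9/8)*s + (149/72)*s^2 + (5/2)*s^3 + (25/9)*s^4
expanded: Gamma^s_ss = (G E_s - 2F F_s + F E_t)/(2D), Gamma^s_st = (G E_t - F G_s)/(2D), Gamma^s_tt = (2G F_t - G G_s - F G_t)/(2D), Gamma^t_ss = (2E F_s - E E_t - F E_s)/(2D), Gamma^t_st = (E G_s - F E_t)/(2D), Gamma^t_tt = (E G_t - 2F F_t + F G_s)/(2D); substitute and cancel common factors

Answer: Gamma_sss = (-2000*s^3 - 5040*s^2 - 7308*s + 324)/(1600*s^4 + 1440*s^3 + 1192*s^2 + 648*s + 1341), Gamma_sst = (-4000*s^3 - 3200*s^2 - 7200*s)/(1600*s^4 + 1440*s^3 + 1192*s^2 + 648*s + 1341), Gamma_stt = (-40000*s^3 - 61200*s)/(14400*s^4 + 12960*s^3 + 10728*s^2 + 5832*s + 12069), Gamma_tss = (4680*s^3 + 9720*s^2 + 9468*s + 288)/(1600*s^4 + 1440*s^3 + 1192*s^2 + 648*s + 1341), Gamma_tst = (5200*s^3 + 7200*s^2 + 8500*s)/(1600*s^4 + 1440*s^3 + 1192*s^2 + 648*s + 1341), Gamma_ttt = (4000*s^3 + 3200*s^2 + 7200*s)/(1600*s^4 + 1440*s^3 + 1192*s^2 + 648*s + 1341)


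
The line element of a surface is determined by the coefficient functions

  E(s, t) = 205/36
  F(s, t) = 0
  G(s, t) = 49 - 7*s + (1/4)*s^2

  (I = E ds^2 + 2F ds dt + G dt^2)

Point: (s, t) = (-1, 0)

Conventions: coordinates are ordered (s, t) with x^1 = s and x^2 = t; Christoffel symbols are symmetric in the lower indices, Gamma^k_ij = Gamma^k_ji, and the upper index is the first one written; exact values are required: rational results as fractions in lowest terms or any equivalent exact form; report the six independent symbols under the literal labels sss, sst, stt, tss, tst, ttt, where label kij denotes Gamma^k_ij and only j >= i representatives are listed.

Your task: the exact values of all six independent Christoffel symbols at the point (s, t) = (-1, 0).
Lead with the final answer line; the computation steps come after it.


Answer: Gamma_sss = 0, Gamma_sst = 0, Gamma_stt = 27/41, Gamma_tss = 0, Gamma_tst = -1/15, Gamma_ttt = 0

E = 205/36, F = 0, G = 225/4 at the point
E_s = 0, E_t = 0, F_s = 0, F_t = 0, G_s = -15/2, G_t = 0
EG - F^2 = 5125/16;  g^inv = (16/5125) * [[225/4, 0], [0, 205/36]]
first-kind symbols [ij,l] = (1/2)(d_i g_jl + d_j g_il - d_l g_ij): [ss,s] = E_s/2 = 0, [ss,t] = F_s - E_t/2 = 0, [st,s] = E_t/2 = 0, [st,t] = G_s/2 = -15/4, [tt,s] = F_t - G_s/2 = 15/4, [tt,t] = G_t/2 = 0
Gamma^s_ij = (G*[ij,s] - F*[ij,t])/(EG - F^2), Gamma^t_ij = (E*[ij,t] - F*[ij,s])/(EG - F^2)


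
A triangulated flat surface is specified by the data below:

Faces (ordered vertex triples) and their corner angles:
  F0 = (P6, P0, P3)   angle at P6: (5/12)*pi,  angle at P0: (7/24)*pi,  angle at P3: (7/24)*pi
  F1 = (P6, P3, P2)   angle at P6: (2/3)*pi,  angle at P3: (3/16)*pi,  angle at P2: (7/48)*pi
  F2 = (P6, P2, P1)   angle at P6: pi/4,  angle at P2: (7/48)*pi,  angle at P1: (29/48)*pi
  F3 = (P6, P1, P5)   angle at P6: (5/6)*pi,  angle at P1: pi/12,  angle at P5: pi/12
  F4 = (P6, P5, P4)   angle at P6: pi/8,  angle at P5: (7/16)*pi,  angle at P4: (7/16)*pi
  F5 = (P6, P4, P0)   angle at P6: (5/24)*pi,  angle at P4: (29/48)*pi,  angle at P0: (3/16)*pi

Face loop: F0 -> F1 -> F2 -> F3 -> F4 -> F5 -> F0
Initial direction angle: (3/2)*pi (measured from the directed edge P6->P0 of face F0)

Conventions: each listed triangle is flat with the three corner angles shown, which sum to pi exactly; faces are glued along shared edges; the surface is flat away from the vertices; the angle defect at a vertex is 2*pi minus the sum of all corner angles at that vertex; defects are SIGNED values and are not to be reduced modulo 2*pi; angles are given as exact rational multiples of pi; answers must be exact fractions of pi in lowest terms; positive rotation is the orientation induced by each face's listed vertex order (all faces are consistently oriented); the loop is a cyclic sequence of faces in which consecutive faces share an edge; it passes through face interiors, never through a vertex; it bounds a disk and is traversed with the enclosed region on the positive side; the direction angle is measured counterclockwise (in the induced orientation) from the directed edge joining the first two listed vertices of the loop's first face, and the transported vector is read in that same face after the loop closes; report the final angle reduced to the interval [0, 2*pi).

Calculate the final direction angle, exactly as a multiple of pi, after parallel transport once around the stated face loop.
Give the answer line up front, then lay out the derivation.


Answer: final direction angle = pi

enclosed vertex P6: corner angles sum to (5/2)*pi, defect = 2*pi - (5/2)*pi = -pi/2
holonomy = initial angle + sum of enclosed defects (mod 2*pi), positive in the induced orientation
final angle = (3/2)*pi - pi/2 = pi (mod 2*pi)


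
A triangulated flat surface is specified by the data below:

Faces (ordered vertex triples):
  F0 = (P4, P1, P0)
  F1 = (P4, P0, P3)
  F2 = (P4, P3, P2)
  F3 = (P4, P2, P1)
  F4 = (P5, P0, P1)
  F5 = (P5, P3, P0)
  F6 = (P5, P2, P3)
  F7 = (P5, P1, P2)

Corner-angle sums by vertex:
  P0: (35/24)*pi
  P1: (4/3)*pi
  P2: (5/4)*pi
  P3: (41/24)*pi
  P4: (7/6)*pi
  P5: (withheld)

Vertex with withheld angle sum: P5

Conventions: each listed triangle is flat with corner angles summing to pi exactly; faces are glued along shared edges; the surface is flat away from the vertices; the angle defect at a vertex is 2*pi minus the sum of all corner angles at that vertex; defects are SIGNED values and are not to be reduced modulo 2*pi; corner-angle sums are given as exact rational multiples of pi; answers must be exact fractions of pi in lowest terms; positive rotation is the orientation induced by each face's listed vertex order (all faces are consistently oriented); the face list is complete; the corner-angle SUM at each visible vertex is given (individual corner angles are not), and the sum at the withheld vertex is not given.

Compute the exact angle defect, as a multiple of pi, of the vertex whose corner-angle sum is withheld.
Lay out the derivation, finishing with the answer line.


V = 6, E = 12, F = 8; chi = V - E + F = 2
Gauss-Bonnet: total defect = 2*pi*chi = 4*pi; visible defects sum to (37/12)*pi

Answer: defect(P5) = (11/12)*pi


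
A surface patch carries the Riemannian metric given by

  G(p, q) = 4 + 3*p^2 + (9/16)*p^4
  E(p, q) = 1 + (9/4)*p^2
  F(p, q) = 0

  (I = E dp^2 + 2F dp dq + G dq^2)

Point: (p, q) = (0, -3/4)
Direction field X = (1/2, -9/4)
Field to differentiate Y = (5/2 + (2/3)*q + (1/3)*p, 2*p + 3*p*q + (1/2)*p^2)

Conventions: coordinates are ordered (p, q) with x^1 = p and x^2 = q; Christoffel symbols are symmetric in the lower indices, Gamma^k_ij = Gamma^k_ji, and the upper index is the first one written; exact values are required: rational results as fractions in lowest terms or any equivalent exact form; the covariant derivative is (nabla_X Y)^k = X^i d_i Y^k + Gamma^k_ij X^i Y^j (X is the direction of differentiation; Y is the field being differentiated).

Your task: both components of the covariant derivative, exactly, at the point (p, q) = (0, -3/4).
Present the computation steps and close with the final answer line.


E = 1, F = 0, G = 4 at the point
E_p = 0, E_q = 0, F_p = 0, F_q = 0, G_p = 0, G_q = 0
EG - F^2 = 4;  g^inv = (1/4) * [[4, 0], [0, 1]]
first-kind symbols [ij,l] = (1/2)(d_i g_jl + d_j g_il - d_l g_ij): [pp,p] = E_p/2 = 0, [pp,q] = F_p - E_q/2 = 0, [pq,p] = E_q/2 = 0, [pq,q] = G_p/2 = 0, [qq,p] = F_q - G_p/2 = 0, [qq,q] = G_q/2 = 0
Gamma^p_ij = (G*[ij,p] - F*[ij,q])/(EG - F^2), Gamma^q_ij = (E*[ij,q] - F*[ij,p])/(EG - F^2)
Gamma_ppp = 0, Gamma_ppq = 0, Gamma_pqq = 0, Gamma_qpp = 0, Gamma_qpq = 0, Gamma_qqq = 0
X = (1/2, -9/4), Y = (2, 0) at the point

Answer: (nabla_X Y)^p = -4/3, (nabla_X Y)^q = -1/8


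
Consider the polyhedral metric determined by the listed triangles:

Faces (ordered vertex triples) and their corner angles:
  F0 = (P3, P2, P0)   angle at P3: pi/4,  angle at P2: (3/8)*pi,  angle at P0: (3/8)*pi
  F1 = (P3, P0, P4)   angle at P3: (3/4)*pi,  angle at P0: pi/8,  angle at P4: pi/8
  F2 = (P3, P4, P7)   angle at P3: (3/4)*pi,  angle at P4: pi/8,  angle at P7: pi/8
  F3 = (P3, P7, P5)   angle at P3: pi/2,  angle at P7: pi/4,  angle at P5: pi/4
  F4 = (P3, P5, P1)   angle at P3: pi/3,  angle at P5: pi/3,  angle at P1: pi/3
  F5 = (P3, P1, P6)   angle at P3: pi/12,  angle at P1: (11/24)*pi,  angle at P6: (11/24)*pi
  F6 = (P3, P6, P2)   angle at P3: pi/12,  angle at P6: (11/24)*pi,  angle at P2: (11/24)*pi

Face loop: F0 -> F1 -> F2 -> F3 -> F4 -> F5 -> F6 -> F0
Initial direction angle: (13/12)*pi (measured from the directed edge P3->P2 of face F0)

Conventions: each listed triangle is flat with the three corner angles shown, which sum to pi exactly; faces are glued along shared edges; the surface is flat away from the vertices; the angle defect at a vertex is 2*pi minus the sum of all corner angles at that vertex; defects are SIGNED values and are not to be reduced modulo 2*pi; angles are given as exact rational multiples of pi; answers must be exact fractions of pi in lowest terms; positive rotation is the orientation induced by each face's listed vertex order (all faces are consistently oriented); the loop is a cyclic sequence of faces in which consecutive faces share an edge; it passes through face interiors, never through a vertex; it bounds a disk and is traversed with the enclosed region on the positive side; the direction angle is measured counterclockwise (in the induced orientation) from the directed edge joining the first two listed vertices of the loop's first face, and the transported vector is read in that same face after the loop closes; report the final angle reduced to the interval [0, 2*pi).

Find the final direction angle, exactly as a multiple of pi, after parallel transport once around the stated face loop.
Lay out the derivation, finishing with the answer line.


enclosed vertex P3: corner angles sum to (11/4)*pi, defect = 2*pi - (11/4)*pi = (-3/4)*pi
the rotation equals the total enclosed defect, so the final angle is initial + defects (mod 2*pi)
final angle = (13/12)*pi - (3/4)*pi = pi/3 (mod 2*pi)

Answer: final direction angle = pi/3


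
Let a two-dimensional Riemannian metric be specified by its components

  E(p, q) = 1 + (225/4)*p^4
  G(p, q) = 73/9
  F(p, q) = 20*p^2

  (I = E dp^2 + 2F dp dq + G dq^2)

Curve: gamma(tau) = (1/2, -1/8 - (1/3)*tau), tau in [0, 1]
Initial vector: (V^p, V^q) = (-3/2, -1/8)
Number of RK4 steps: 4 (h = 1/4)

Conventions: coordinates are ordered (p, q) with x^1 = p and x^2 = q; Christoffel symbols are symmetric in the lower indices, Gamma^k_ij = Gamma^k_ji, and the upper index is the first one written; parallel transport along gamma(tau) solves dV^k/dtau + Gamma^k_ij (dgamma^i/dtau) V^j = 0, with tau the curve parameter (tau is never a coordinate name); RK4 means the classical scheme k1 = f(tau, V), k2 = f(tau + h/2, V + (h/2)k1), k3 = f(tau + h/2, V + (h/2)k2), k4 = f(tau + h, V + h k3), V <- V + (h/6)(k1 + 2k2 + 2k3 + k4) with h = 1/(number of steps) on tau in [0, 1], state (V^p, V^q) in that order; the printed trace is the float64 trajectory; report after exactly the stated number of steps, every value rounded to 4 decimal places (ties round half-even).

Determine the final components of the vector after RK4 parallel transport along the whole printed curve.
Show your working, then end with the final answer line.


gamma'(tau) = (0, -1/3); f(tau, V)^k = -Gamma^k_ij(gamma(tau)) gamma'^i(tau) V^j; h = 1/4; intermediate values shown to 6 dp
curve data and Christoffel symbols at the stage parameters:
  tau = 0.000000: gamma = (0.500000, -0.125000), gamma' = (0.000000, -0.333333); Gamma_ppp = 1.209497, Gamma_ppq = 0.000000, Gamma_pqq = 0.000000, Gamma_qpp = 1.720173, Gamma_qpq = 0.000000, Gamma_qqq = 0.000000
  tau = 0.125000: gamma = (0.500000, -0.166667), gamma' = (0.000000, -0.333333); Gamma_ppp = 1.209497, Gamma_ppq = 0.000000, Gamma_pqq = 0.000000, Gamma_qpp = 1.720173, Gamma_qpq = 0.000000, Gamma_qqq = 0.000000
  tau = 0.250000: gamma = (0.500000, -0.208333), gamma' = (0.000000, -0.333333); Gamma_ppp = 1.209497, Gamma_ppq = 0.000000, Gamma_pqq = 0.000000, Gamma_qpp = 1.720173, Gamma_qpq = 0.000000, Gamma_qqq = 0.000000
  tau = 0.375000: gamma = (0.500000, -0.250000), gamma' = (0.000000, -0.333333); Gamma_ppp = 1.209497, Gamma_ppq = 0.000000, Gamma_pqq = 0.000000, Gamma_qpp = 1.720173, Gamma_qpq = 0.000000, Gamma_qqq = 0.000000
  tau = 0.500000: gamma = (0.500000, -0.291667), gamma' = (0.000000, -0.333333); Gamma_ppp = 1.209497, Gamma_ppq = 0.000000, Gamma_pqq = 0.000000, Gamma_qpp = 1.720173, Gamma_qpq = 0.000000, Gamma_qqq = 0.000000
  tau = 0.625000: gamma = (0.500000, -0.333333), gamma' = (0.000000, -0.333333); Gamma_ppp = 1.209497, Gamma_ppq = 0.000000, Gamma_pqq = 0.000000, Gamma_qpp = 1.720173, Gamma_qpq = 0.000000, Gamma_qqq = 0.000000
  tau = 0.750000: gamma = (0.500000, -0.375000), gamma' = (0.000000, -0.333333); Gamma_ppp = 1.209497, Gamma_ppq = 0.000000, Gamma_pqq = 0.000000, Gamma_qpp = 1.720173, Gamma_qpq = 0.000000, Gamma_qqq = 0.000000
  tau = 0.875000: gamma = (0.500000, -0.416667), gamma' = (0.000000, -0.333333); Gamma_ppp = 1.209497, Gamma_ppq = 0.000000, Gamma_pqq = 0.000000, Gamma_qpp = 1.720173, Gamma_qpq = 0.000000, Gamma_qqq = 0.000000
  tau = 1.000000: gamma = (0.500000, -0.458333), gamma' = (0.000000, -0.333333); Gamma_ppp = 1.209497, Gamma_ppq = 0.000000, Gamma_pqq = 0.000000, Gamma_qpp = 1.720173, Gamma_qpq = 0.000000, Gamma_qqq = 0.000000
step 0: V^p = -1.5000, V^q = -0.1250
step 1: k1 = (0.000000, 0.000000), k2 = (0.000000, 0.000000), k3 = (0.000000, 0.000000), k4 = (0.000000, 0.000000); V <- V + (h/6)(k1 + 2k2 + 2k3 + k4): V^p = -1.5000, V^q = -0.1250
step 2: k1 = (0.000000, 0.000000), k2 = (0.000000, 0.000000), k3 = (0.000000, 0.000000), k4 = (0.000000, 0.000000); V <- V + (h/6)(k1 + 2k2 + 2k3 + k4): V^p = -1.5000, V^q = -0.1250
step 3: k1 = (0.000000, 0.000000), k2 = (0.000000, 0.000000), k3 = (0.000000, 0.000000), k4 = (0.000000, 0.000000); V <- V + (h/6)(k1 + 2k2 + 2k3 + k4): V^p = -1.5000, V^q = -0.1250
step 4: k1 = (0.000000, 0.000000), k2 = (0.000000, 0.000000), k3 = (0.000000, 0.000000), k4 = (0.000000, 0.000000); V <- V + (h/6)(k1 + 2k2 + 2k3 + k4): V^p = -1.5000, V^q = -0.1250

Answer: V^p = -1.5000, V^q = -0.1250


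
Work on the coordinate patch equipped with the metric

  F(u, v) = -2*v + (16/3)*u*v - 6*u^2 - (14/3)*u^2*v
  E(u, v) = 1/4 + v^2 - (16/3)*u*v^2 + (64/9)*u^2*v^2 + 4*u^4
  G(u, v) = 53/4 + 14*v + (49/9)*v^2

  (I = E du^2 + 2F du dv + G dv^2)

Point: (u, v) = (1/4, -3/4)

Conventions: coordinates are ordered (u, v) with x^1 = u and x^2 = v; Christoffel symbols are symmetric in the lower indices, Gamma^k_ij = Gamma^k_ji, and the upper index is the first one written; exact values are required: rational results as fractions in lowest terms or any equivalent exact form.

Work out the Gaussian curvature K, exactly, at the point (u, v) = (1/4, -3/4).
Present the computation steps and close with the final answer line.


E = 21/64, F = 11/32, G = 93/16, EG - F^2 = 229/128 at the point
E_u = -3/4, E_v = -1/6, F_u = -21/4, F_v = -23/24, G_u = 0, G_v = 35/6
E_vv = 2/9, F_uv = 3, G_uu = 0
Compute both Brioschi determinants and normalise by (EG - F^2)^2.
M1 = [[-E_vv/2 + F_uv - G_uu/2, E_u/2, F_u - E_v/2], [F_v - G_u/2, E, F], [G_v/2, F, G]] = [[26/9, -3/8, -31/6], [-23/24, 21/64, 11/32], [35/12, 11/32, 93/16]]; det M1 = 7181/768
M2 = [[0, E_v/2, G_u/2], [E_v/2, E, F], [G_u/2, F, G]] = [[0, -1/12, 0], [-1/12, 21/64, 11/32], [0, 11/32, 93/16]]; det M2 = -31/768
det M1 - det M2 = 601/64; K = 601/64 / (229/128)^2 = 153856/52441

Answer: K = 153856/52441


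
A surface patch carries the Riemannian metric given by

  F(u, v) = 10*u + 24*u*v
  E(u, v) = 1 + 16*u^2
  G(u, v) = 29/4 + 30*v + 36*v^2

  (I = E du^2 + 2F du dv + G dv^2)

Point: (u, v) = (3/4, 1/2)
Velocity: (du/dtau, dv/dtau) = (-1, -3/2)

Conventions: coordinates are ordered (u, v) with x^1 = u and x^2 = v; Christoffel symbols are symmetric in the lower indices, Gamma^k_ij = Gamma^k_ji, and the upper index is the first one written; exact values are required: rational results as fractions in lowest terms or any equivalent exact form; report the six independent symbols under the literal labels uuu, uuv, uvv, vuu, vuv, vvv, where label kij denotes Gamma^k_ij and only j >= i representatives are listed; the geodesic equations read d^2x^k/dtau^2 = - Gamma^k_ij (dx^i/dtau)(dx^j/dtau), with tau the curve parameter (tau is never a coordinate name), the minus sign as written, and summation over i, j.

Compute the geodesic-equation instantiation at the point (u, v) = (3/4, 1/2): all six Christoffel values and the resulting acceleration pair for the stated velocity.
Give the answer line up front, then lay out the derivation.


Answer: Gamma_uuu = 48/161, Gamma_uuv = 0, Gamma_uvv = 72/161, Gamma_vuu = 88/161, Gamma_vuv = 0, Gamma_vvv = 132/161; accelerations (d^2u/dtau^2, d^2v/dtau^2) = (-30/23, -55/23)

E = 10, F = 33/2, G = 125/4 at the point
E_u = 24, E_v = 0, F_u = 22, F_v = 18, G_u = 0, G_v = 66
EG - F^2 = 161/4;  g^inv = (4/161) * [[125/4, -33/2], [-33/2, 10]]
first-kind symbols [ij,l] = (1/2)(d_i g_jl + d_j g_il - d_l g_ij): [uu,u] = E_u/2 = 12, [uu,v] = F_u - E_v/2 = 22, [uv,u] = E_v/2 = 0, [uv,v] = G_u/2 = 0, [vv,u] = F_v - G_u/2 = 18, [vv,v] = G_v/2 = 33
Gamma^u_ij = (G*[ij,u] - F*[ij,v])/(EG - F^2), Gamma^v_ij = (E*[ij,v] - F*[ij,u])/(EG - F^2)
Gamma_uuu = 48/161, Gamma_uuv = 0, Gamma_uvv = 72/161, Gamma_vuu = 88/161, Gamma_vuv = 0, Gamma_vvv = 132/161
d^2u/dtau^2 = -(Gamma_uuu*(-1)^2 + 2*Gamma_uuv*(-1)*(-3/2) + Gamma_uvv*(-3/2)^2) = -30/23
d^2v/dtau^2 = -(Gamma_vuu*(-1)^2 + 2*Gamma_vuv*(-1)*(-3/2) + Gamma_vvv*(-3/2)^2) = -55/23


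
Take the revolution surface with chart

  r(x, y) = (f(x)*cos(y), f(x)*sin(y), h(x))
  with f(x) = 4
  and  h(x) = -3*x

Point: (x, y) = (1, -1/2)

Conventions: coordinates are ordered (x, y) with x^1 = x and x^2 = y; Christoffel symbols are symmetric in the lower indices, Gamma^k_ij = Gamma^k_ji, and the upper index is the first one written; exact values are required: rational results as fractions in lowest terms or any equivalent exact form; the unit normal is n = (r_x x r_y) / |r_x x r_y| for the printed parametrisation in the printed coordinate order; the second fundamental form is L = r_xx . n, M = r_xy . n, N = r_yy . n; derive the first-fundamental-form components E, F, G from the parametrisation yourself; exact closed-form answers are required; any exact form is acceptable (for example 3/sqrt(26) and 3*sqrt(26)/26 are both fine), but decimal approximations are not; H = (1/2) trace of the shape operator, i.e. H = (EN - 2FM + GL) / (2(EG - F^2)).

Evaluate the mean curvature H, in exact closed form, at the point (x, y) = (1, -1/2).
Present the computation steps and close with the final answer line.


f = 4, f' = 0, f'' = 0, h' = -3, h'' = 0
E = 9, F = 0, G = 16; answer radicand W^2 = 9
unnormalised second-form numerators: l = 0, m = 0, n = -12; L = l/sqrt(9), and similarly M = m/sqrt(W^2), N = n/sqrt(W^2)
H = (E*n - 2*F*m + G*l) / (2*(EG - F^2)*sqrt(W^2)); E*n - 2*F*m + G*l = -108, EG - F^2 = 144, so H = (-3/8)/sqrt(9)

Answer: H = -1/8


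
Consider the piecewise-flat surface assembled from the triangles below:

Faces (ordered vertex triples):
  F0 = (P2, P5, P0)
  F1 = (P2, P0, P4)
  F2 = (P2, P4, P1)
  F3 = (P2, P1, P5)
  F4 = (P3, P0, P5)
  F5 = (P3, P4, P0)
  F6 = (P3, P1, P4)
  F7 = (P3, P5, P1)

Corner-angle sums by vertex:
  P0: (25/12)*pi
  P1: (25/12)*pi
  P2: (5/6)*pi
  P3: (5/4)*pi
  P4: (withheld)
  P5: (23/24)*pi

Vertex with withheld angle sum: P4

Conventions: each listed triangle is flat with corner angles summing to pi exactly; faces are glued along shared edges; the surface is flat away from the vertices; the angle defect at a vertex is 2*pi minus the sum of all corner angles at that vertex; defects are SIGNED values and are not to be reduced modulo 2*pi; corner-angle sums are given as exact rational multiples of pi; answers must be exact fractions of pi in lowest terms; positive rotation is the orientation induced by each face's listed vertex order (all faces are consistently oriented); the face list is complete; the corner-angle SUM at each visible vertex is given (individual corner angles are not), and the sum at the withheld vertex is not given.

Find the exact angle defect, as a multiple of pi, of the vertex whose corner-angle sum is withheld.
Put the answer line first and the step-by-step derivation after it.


Answer: defect(P4) = (29/24)*pi

V = 6, E = 12, F = 8; chi = V - E + F = 2
Gauss-Bonnet: total defect = 2*pi*chi = 4*pi; visible defects sum to (67/24)*pi


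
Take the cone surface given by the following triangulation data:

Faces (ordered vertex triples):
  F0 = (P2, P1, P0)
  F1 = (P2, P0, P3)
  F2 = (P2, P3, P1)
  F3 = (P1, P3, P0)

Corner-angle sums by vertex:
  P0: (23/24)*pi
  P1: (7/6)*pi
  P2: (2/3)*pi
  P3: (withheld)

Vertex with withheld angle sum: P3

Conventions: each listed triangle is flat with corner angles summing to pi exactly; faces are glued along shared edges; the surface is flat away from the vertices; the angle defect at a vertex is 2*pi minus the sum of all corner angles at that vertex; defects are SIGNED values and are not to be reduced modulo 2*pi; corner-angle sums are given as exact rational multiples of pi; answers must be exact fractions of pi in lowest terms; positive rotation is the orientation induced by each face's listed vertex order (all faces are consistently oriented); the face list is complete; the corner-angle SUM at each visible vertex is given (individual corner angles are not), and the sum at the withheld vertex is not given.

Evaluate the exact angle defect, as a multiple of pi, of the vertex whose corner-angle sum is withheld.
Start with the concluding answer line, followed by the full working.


Answer: defect(P3) = (19/24)*pi

V = 4, E = 6, F = 4; chi = V - E + F = 2
Gauss-Bonnet: total defect = 2*pi*chi = 4*pi; visible defects sum to (77/24)*pi


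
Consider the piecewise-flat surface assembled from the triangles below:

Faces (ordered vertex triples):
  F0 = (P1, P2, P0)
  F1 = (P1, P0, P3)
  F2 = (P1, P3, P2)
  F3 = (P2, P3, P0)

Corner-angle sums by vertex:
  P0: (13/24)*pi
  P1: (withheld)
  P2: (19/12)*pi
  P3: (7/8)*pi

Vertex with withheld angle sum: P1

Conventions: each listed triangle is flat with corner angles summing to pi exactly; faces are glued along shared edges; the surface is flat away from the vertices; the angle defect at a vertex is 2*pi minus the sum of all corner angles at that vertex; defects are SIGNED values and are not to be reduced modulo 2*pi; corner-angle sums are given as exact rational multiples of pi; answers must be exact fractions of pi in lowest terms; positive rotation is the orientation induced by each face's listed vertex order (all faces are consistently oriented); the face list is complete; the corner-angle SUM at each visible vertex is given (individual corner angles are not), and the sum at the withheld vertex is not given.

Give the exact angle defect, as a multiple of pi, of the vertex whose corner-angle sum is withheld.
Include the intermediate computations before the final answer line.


V = 4, E = 6, F = 4; chi = V - E + F = 2
Gauss-Bonnet: total defect = 2*pi*chi = 4*pi; visible defects sum to 3*pi

Answer: defect(P1) = pi
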